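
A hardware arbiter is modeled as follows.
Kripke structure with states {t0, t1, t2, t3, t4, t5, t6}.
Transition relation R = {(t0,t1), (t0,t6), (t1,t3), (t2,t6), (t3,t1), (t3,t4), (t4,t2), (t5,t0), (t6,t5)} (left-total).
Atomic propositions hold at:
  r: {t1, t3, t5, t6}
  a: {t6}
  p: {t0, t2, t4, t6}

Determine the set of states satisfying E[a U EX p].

{t0, t2, t3, t4, t5, t6}

Sat(EX p) = {s : some successor in {t0, t2, t4, t6}} = {t0, t2, t3, t4, t5}
E[a U EX p]: least fixpoint, start Z0 = Sat(EX p) = {t0, t2, t3, t4, t5}, add states in Sat(a) with some successor in Z. Z1 = {t0, t2, t3, t4, t5, t6}; fixed.
Sat(E[a U EX p]) = {t0, t2, t3, t4, t5, t6}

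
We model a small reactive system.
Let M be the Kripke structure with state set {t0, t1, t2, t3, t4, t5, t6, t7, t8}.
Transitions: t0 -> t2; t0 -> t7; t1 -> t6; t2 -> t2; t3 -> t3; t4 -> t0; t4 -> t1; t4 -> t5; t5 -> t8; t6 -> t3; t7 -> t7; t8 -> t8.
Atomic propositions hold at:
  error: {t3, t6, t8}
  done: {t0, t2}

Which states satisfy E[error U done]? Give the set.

E[error U done]: least fixpoint, start Z0 = Sat(done) = {t0, t2}, add states in Sat(error) with some successor in Z. Already a fixed point.
Sat(E[error U done]) = {t0, t2}

{t0, t2}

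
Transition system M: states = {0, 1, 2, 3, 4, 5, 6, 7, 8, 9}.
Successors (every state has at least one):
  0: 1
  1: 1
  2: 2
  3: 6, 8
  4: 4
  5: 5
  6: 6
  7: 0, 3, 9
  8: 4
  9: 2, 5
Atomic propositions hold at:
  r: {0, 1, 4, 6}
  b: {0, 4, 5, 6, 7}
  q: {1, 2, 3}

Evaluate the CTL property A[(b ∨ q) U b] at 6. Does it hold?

Sat(b ∨ q) = {0, 1, 2, 3, 4, 5, 6, 7}
A[(b ∨ q) U b]: least fixpoint, start Z0 = Sat(b) = {0, 4, 5, 6, 7}, add states in Sat(b ∨ q) with every successor in Z. Already a fixed point.
Sat(A[(b ∨ q) U b]) = {0, 4, 5, 6, 7}
6 ∈ Sat(A[(b ∨ q) U b]) = {0, 4, 5, 6, 7}, so the formula holds at 6.

Yes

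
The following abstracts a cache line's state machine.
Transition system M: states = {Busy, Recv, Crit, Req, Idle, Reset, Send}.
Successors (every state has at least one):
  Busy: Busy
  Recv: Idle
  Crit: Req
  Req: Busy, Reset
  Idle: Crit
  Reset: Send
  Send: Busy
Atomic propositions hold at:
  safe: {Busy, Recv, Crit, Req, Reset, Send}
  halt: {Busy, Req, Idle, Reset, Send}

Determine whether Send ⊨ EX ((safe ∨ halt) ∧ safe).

Sat(safe ∨ halt) = {Busy, Recv, Crit, Req, Idle, Reset, Send}
Sat((safe ∨ halt) ∧ safe) = {Busy, Recv, Crit, Req, Reset, Send}
Sat(EX ((safe ∨ halt) ∧ safe)) = {s : some successor in {Busy, Recv, Crit, Req, Reset, Send}} = {Busy, Crit, Req, Idle, Reset, Send}
Send ∈ Sat(EX ((safe ∨ halt) ∧ safe)) = {Busy, Crit, Req, Idle, Reset, Send}, so the formula holds at Send.

Yes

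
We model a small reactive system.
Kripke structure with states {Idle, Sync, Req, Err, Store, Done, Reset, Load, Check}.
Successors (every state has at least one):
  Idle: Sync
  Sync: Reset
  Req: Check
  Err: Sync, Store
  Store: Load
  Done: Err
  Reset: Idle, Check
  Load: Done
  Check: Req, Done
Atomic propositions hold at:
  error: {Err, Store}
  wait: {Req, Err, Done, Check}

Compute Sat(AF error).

AF error: least fixpoint, start Z0 = {Err, Store}, add states with every successor in Z. Z1 = {Err, Store, Done}; Z2 = {Err, Store, Done, Load}; fixed.
Sat(AF error) = {Err, Store, Done, Load}

{Err, Store, Done, Load}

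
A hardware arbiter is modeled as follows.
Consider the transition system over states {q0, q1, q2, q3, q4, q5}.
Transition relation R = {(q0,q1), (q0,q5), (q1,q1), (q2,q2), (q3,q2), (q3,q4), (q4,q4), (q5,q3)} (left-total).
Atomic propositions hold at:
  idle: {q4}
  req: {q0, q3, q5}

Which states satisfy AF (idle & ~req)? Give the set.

{q4}

Sat(~req) = {q1, q2, q4}
Sat(idle & ~req) = {q4}
AF (idle & ~req): least fixpoint, start Z0 = {q4}, add states with every successor in Z. Already a fixed point.
Sat(AF (idle & ~req)) = {q4}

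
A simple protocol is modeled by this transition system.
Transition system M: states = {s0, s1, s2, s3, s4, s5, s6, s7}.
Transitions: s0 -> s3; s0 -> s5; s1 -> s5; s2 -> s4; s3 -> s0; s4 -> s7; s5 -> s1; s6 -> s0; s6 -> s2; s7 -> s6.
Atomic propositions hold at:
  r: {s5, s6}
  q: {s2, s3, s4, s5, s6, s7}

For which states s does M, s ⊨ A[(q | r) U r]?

{s2, s4, s5, s6, s7}

Sat(q | r) = {s2, s3, s4, s5, s6, s7}
A[(q | r) U r]: least fixpoint, start Z0 = Sat(r) = {s5, s6}, add states in Sat(q | r) with every successor in Z. Z1 = {s5, s6, s7}; Z2 = {s4, s5, s6, s7}; Z3 = {s2, s4, s5, s6, s7}; fixed.
Sat(A[(q | r) U r]) = {s2, s4, s5, s6, s7}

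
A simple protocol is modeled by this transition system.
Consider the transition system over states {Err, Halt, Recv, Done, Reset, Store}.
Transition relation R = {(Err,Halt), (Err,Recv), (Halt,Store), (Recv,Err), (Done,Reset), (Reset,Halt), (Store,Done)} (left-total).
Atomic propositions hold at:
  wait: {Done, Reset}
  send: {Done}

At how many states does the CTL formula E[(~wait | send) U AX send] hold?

4

Sat(~wait) = {Err, Halt, Recv, Store}
Sat(~wait | send) = {Err, Halt, Recv, Done, Store}
Sat(AX send) = {s : every successor in {Done}} = {Store}
E[(~wait | send) U AX send]: least fixpoint, start Z0 = Sat(AX send) = {Store}, add states in Sat(~wait | send) with some successor in Z. Z1 = {Halt, Store}; Z2 = {Err, Halt, Store}; Z3 = {Err, Halt, Recv, Store}; fixed.
Sat(E[(~wait | send) U AX send]) = {Err, Halt, Recv, Store}
|Sat(E[(~wait | send) U AX send])| = |{Err, Halt, Recv, Store}| = 4.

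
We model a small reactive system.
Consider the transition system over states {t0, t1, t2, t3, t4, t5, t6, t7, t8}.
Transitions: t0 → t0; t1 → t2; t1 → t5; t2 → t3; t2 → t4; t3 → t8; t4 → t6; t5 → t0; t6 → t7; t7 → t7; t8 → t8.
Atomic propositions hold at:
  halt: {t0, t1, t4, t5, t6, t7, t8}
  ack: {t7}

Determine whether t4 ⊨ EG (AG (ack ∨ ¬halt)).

Sat(¬halt) = {t2, t3}
Sat(ack ∨ ¬halt) = {t2, t3, t7}
AG (ack ∨ ¬halt): greatest fixpoint, start Z0 = {t2, t3, t7}, keep only states in Sat with every successor in Z. Z1 = {t7}; fixed.
Sat(AG (ack ∨ ¬halt)) = {t7}
EG (AG (ack ∨ ¬halt)): greatest fixpoint, start Z0 = {t7}, keep only states in Sat with some successor in Z. Already a fixed point.
Sat(EG (AG (ack ∨ ¬halt))) = {t7}
t4 ∉ Sat(EG (AG (ack ∨ ¬halt))) = {t7}, so the formula does not hold at t4.

No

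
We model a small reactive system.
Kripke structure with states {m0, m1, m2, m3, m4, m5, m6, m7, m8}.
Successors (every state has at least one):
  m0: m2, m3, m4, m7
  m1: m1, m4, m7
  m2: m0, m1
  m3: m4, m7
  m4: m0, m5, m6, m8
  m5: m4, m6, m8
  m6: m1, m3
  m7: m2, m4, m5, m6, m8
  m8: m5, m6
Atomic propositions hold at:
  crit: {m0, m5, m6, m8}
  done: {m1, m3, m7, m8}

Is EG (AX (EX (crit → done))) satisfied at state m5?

No

Sat(crit → done) = {m1, m2, m3, m4, m7, m8}
Sat(EX (crit → done)) = {s : some successor in {m1, m2, m3, m4, m7, m8}} = {m0, m1, m2, m3, m4, m5, m6, m7}
Sat(AX (EX (crit → done))) = {s : every successor in {m0, m1, m2, m3, m4, m5, m6, m7}} = {m0, m1, m2, m3, m6, m8}
EG (AX (EX (crit → done))): greatest fixpoint, start Z0 = {m0, m1, m2, m3, m6, m8}, keep only states in Sat with some successor in Z. Z1 = {m0, m1, m2, m6, m8}; fixed.
Sat(EG (AX (EX (crit → done)))) = {m0, m1, m2, m6, m8}
m5 ∉ Sat(EG (AX (EX (crit → done)))) = {m0, m1, m2, m6, m8}, so the formula does not hold at m5.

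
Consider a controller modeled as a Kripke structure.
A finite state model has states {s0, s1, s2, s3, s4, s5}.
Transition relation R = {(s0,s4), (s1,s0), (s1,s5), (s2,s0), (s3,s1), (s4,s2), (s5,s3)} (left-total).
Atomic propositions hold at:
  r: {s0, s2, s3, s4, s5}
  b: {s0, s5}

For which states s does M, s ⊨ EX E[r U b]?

E[r U b]: least fixpoint, start Z0 = Sat(b) = {s0, s5}, add states in Sat(r) with some successor in Z. Z1 = {s0, s2, s5}; Z2 = {s0, s2, s4, s5}; fixed.
Sat(E[r U b]) = {s0, s2, s4, s5}
Sat(EX E[r U b]) = {s : some successor in {s0, s2, s4, s5}} = {s0, s1, s2, s4}

{s0, s1, s2, s4}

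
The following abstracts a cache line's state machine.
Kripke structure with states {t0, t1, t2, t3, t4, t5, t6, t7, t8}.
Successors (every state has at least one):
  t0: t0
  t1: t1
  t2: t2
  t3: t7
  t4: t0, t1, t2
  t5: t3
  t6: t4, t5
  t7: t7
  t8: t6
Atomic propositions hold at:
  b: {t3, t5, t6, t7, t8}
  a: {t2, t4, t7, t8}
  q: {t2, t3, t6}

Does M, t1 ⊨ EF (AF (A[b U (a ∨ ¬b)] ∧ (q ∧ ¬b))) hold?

No

Sat(¬b) = {t0, t1, t2, t4}
Sat(a ∨ ¬b) = {t0, t1, t2, t4, t7, t8}
A[b U (a ∨ ¬b)]: least fixpoint, start Z0 = Sat((a ∨ ¬b)) = {t0, t1, t2, t4, t7, t8}, add states in Sat(b) with every successor in Z. Z1 = {t0, t1, t2, t3, t4, t7, t8}; Z2 = {t0, t1, t2, t3, t4, t5, t7, t8}; Z3 = {t0, t1, t2, t3, t4, t5, t6, t7, t8}; fixed.
Sat(A[b U (a ∨ ¬b)]) = {t0, t1, t2, t3, t4, t5, t6, t7, t8}
Sat(q ∧ ¬b) = {t2}
Sat(A[b U (a ∨ ¬b)] ∧ (q ∧ ¬b)) = {t2}
AF (A[b U (a ∨ ¬b)] ∧ (q ∧ ¬b)): least fixpoint, start Z0 = {t2}, add states with every successor in Z. Already a fixed point.
Sat(AF (A[b U (a ∨ ¬b)] ∧ (q ∧ ¬b))) = {t2}
EF (AF (A[b U (a ∨ ¬b)] ∧ (q ∧ ¬b))): least fixpoint, start Z0 = {t2}, add states with some successor in Z. Z1 = {t2, t4}; Z2 = {t2, t4, t6}; Z3 = {t2, t4, t6, t8}; fixed.
Sat(EF (AF (A[b U (a ∨ ¬b)] ∧ (q ∧ ¬b)))) = {t2, t4, t6, t8}
t1 ∉ Sat(EF (AF (A[b U (a ∨ ¬b)] ∧ (q ∧ ¬b)))) = {t2, t4, t6, t8}, so the formula does not hold at t1.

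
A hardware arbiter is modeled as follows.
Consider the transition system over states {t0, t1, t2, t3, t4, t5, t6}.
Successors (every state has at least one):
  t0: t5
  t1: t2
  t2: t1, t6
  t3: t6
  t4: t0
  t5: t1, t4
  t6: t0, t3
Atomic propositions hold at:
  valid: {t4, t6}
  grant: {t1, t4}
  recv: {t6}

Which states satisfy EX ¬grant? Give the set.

Sat(¬grant) = {t0, t2, t3, t5, t6}
Sat(EX ¬grant) = {s : some successor in {t0, t2, t3, t5, t6}} = {t0, t1, t2, t3, t4, t6}

{t0, t1, t2, t3, t4, t6}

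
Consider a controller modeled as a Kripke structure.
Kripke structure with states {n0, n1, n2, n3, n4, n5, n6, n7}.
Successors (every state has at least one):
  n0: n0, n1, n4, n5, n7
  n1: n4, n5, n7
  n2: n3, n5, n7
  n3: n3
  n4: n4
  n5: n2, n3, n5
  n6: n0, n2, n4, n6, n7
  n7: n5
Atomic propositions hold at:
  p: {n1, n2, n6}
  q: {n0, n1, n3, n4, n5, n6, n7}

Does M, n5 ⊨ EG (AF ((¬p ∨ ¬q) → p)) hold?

Sat(¬p) = {n0, n3, n4, n5, n7}
Sat(¬q) = {n2}
Sat(¬p ∨ ¬q) = {n0, n2, n3, n4, n5, n7}
Sat((¬p ∨ ¬q) → p) = {n1, n2, n6}
AF ((¬p ∨ ¬q) → p): least fixpoint, start Z0 = {n1, n2, n6}, add states with every successor in Z. Already a fixed point.
Sat(AF ((¬p ∨ ¬q) → p)) = {n1, n2, n6}
EG (AF ((¬p ∨ ¬q) → p)): greatest fixpoint, start Z0 = {n1, n2, n6}, keep only states in Sat with some successor in Z. Z1 = {n6}; fixed.
Sat(EG (AF ((¬p ∨ ¬q) → p))) = {n6}
n5 ∉ Sat(EG (AF ((¬p ∨ ¬q) → p))) = {n6}, so the formula does not hold at n5.

No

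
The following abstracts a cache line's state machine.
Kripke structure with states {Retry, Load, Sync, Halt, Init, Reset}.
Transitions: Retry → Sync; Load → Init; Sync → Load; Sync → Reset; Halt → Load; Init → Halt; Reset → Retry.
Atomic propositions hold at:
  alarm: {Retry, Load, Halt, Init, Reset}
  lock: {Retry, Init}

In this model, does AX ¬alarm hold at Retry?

Sat(¬alarm) = {Sync}
Sat(AX ¬alarm) = {s : every successor in {Sync}} = {Retry}
Retry ∈ Sat(AX ¬alarm) = {Retry}, so the formula holds at Retry.

Yes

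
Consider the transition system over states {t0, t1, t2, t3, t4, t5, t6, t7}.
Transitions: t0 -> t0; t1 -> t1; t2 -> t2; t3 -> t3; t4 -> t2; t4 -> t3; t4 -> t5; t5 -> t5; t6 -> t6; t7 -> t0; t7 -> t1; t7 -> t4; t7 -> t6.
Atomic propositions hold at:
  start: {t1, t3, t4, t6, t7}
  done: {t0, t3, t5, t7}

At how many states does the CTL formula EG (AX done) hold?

Sat(AX done) = {s : every successor in {t0, t3, t5, t7}} = {t0, t3, t5}
EG (AX done): greatest fixpoint, start Z0 = {t0, t3, t5}, keep only states in Sat with some successor in Z. Already a fixed point.
Sat(EG (AX done)) = {t0, t3, t5}
|Sat(EG (AX done))| = |{t0, t3, t5}| = 3.

3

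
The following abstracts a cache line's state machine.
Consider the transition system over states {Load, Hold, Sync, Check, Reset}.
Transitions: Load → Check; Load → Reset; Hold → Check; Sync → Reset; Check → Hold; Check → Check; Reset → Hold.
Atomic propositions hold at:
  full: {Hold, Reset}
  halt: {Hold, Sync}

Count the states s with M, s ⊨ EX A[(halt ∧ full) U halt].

2

Sat(halt ∧ full) = {Hold}
A[(halt ∧ full) U halt]: least fixpoint, start Z0 = Sat(halt) = {Hold, Sync}, add states in Sat(halt ∧ full) with every successor in Z. Already a fixed point.
Sat(A[(halt ∧ full) U halt]) = {Hold, Sync}
Sat(EX A[(halt ∧ full) U halt]) = {s : some successor in {Hold, Sync}} = {Check, Reset}
|Sat(EX A[(halt ∧ full) U halt])| = |{Check, Reset}| = 2.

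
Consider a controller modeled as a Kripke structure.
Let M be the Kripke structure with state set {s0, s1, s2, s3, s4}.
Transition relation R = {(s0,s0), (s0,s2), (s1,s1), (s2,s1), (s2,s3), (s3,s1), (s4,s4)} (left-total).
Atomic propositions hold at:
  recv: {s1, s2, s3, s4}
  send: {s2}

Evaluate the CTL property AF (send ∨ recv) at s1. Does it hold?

Yes

Sat(send ∨ recv) = {s1, s2, s3, s4}
AF (send ∨ recv): least fixpoint, start Z0 = {s1, s2, s3, s4}, add states with every successor in Z. Already a fixed point.
Sat(AF (send ∨ recv)) = {s1, s2, s3, s4}
s1 ∈ Sat(AF (send ∨ recv)) = {s1, s2, s3, s4}, so the formula holds at s1.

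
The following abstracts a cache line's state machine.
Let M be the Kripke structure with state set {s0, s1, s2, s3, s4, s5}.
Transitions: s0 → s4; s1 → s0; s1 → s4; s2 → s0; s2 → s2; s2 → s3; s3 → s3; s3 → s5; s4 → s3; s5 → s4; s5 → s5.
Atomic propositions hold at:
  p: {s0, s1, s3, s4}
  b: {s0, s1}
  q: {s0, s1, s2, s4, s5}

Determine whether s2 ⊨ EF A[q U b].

Yes

A[q U b]: least fixpoint, start Z0 = Sat(b) = {s0, s1}, add states in Sat(q) with every successor in Z. Already a fixed point.
Sat(A[q U b]) = {s0, s1}
EF A[q U b]: least fixpoint, start Z0 = {s0, s1}, add states with some successor in Z. Z1 = {s0, s1, s2}; fixed.
Sat(EF A[q U b]) = {s0, s1, s2}
s2 ∈ Sat(EF A[q U b]) = {s0, s1, s2}, so the formula holds at s2.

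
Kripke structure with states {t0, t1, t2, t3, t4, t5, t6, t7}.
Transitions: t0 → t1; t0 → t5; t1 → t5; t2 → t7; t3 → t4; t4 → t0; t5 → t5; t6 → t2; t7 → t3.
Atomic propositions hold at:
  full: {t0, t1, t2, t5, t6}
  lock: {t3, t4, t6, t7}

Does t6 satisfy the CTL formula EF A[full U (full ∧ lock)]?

Yes

Sat(full ∧ lock) = {t6}
A[full U (full ∧ lock)]: least fixpoint, start Z0 = Sat((full ∧ lock)) = {t6}, add states in Sat(full) with every successor in Z. Already a fixed point.
Sat(A[full U (full ∧ lock)]) = {t6}
EF A[full U (full ∧ lock)]: least fixpoint, start Z0 = {t6}, add states with some successor in Z. Already a fixed point.
Sat(EF A[full U (full ∧ lock)]) = {t6}
t6 ∈ Sat(EF A[full U (full ∧ lock)]) = {t6}, so the formula holds at t6.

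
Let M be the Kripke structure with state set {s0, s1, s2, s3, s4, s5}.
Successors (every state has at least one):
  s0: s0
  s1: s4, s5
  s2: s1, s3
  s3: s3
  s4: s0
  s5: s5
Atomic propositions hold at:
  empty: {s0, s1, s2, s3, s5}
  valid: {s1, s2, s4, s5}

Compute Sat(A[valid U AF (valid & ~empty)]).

{s4}

Sat(~empty) = {s4}
Sat(valid & ~empty) = {s4}
AF (valid & ~empty): least fixpoint, start Z0 = {s4}, add states with every successor in Z. Already a fixed point.
Sat(AF (valid & ~empty)) = {s4}
A[valid U AF (valid & ~empty)]: least fixpoint, start Z0 = Sat(AF (valid & ~empty)) = {s4}, add states in Sat(valid) with every successor in Z. Already a fixed point.
Sat(A[valid U AF (valid & ~empty)]) = {s4}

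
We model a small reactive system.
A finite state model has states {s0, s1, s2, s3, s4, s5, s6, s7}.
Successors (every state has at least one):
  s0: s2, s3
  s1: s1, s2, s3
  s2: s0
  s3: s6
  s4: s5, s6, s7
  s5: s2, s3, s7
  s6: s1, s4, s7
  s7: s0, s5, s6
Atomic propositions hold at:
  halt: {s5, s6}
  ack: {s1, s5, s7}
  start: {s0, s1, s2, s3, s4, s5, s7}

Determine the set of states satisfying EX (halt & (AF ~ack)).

Sat(~ack) = {s0, s2, s3, s4, s6}
AF ~ack: least fixpoint, start Z0 = {s0, s2, s3, s4, s6}, add states with every successor in Z. Already a fixed point.
Sat(AF ~ack) = {s0, s2, s3, s4, s6}
Sat(halt & (AF ~ack)) = {s6}
Sat(EX (halt & (AF ~ack))) = {s : some successor in {s6}} = {s3, s4, s7}

{s3, s4, s7}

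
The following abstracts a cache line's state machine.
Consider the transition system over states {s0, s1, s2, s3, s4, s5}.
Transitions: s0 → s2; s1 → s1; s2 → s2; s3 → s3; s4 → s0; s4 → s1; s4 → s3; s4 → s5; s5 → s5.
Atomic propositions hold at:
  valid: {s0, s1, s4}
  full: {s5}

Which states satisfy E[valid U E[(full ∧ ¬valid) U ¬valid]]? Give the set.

Sat(¬valid) = {s2, s3, s5}
Sat(full ∧ ¬valid) = {s5}
E[(full ∧ ¬valid) U ¬valid]: least fixpoint, start Z0 = Sat(¬valid) = {s2, s3, s5}, add states in Sat(full ∧ ¬valid) with some successor in Z. Already a fixed point.
Sat(E[(full ∧ ¬valid) U ¬valid]) = {s2, s3, s5}
E[valid U E[(full ∧ ¬valid) U ¬valid]]: least fixpoint, start Z0 = Sat(E[(full ∧ ¬valid) U ¬valid]) = {s2, s3, s5}, add states in Sat(valid) with some successor in Z. Z1 = {s0, s2, s3, s4, s5}; fixed.
Sat(E[valid U E[(full ∧ ¬valid) U ¬valid]]) = {s0, s2, s3, s4, s5}

{s0, s2, s3, s4, s5}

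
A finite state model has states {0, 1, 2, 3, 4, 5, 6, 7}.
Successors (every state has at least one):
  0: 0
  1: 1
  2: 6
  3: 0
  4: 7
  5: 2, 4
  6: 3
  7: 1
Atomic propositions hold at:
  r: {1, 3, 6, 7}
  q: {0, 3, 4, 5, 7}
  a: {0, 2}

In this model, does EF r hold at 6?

Yes

EF r: least fixpoint, start Z0 = {1, 3, 6, 7}, add states with some successor in Z. Z1 = {1, 2, 3, 4, 6, 7}; Z2 = {1, 2, 3, 4, 5, 6, 7}; fixed.
Sat(EF r) = {1, 2, 3, 4, 5, 6, 7}
6 ∈ Sat(EF r) = {1, 2, 3, 4, 5, 6, 7}, so the formula holds at 6.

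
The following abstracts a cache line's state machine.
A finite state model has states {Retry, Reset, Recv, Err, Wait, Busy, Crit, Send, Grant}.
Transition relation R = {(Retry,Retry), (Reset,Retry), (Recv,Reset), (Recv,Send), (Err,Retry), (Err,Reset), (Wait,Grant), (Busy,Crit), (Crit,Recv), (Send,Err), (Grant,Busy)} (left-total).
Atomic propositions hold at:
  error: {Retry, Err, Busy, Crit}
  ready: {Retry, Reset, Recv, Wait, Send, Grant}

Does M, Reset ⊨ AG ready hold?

Yes

AG ready: greatest fixpoint, start Z0 = {Retry, Reset, Recv, Wait, Send, Grant}, keep only states in Sat with every successor in Z. Z1 = {Retry, Reset, Recv, Wait}; Z2 = {Retry, Reset}; fixed.
Sat(AG ready) = {Retry, Reset}
Reset ∈ Sat(AG ready) = {Retry, Reset}, so the formula holds at Reset.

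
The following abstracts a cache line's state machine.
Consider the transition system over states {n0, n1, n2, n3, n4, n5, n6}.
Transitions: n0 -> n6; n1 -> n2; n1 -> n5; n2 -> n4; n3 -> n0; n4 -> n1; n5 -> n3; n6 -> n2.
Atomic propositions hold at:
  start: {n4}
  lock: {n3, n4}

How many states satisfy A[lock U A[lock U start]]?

A[lock U start]: least fixpoint, start Z0 = Sat(start) = {n4}, add states in Sat(lock) with every successor in Z. Already a fixed point.
Sat(A[lock U start]) = {n4}
A[lock U A[lock U start]]: least fixpoint, start Z0 = Sat(A[lock U start]) = {n4}, add states in Sat(lock) with every successor in Z. Already a fixed point.
Sat(A[lock U A[lock U start]]) = {n4}
|Sat(A[lock U A[lock U start]])| = |{n4}| = 1.

1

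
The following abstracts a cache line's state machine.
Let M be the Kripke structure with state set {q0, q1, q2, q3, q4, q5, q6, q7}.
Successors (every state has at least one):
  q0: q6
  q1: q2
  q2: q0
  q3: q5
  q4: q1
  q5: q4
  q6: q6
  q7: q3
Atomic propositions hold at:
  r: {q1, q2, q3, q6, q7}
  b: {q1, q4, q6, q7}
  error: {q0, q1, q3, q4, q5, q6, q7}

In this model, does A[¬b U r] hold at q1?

Sat(¬b) = {q0, q2, q3, q5}
A[¬b U r]: least fixpoint, start Z0 = Sat(r) = {q1, q2, q3, q6, q7}, add states in Sat(¬b) with every successor in Z. Z1 = {q0, q1, q2, q3, q6, q7}; fixed.
Sat(A[¬b U r]) = {q0, q1, q2, q3, q6, q7}
q1 ∈ Sat(A[¬b U r]) = {q0, q1, q2, q3, q6, q7}, so the formula holds at q1.

Yes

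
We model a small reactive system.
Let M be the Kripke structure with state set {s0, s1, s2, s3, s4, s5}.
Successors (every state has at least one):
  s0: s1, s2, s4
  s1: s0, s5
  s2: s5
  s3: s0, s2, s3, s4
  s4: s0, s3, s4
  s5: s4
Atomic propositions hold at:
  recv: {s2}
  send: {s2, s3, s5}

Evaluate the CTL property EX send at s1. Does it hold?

Yes

Sat(EX send) = {s : some successor in {s2, s3, s5}} = {s0, s1, s2, s3, s4}
s1 ∈ Sat(EX send) = {s0, s1, s2, s3, s4}, so the formula holds at s1.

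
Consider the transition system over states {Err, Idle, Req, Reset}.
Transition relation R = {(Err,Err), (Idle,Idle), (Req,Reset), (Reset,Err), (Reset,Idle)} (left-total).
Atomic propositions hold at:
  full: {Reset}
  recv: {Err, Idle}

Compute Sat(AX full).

{Req}

Sat(AX full) = {s : every successor in {Reset}} = {Req}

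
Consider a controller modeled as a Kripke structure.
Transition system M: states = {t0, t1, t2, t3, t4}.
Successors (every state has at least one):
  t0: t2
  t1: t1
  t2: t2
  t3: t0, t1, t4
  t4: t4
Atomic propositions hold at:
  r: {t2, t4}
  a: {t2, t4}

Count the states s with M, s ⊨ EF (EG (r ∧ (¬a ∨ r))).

4

Sat(¬a) = {t0, t1, t3}
Sat(¬a ∨ r) = {t0, t1, t2, t3, t4}
Sat(r ∧ (¬a ∨ r)) = {t2, t4}
EG (r ∧ (¬a ∨ r)): greatest fixpoint, start Z0 = {t2, t4}, keep only states in Sat with some successor in Z. Already a fixed point.
Sat(EG (r ∧ (¬a ∨ r))) = {t2, t4}
EF (EG (r ∧ (¬a ∨ r))): least fixpoint, start Z0 = {t2, t4}, add states with some successor in Z. Z1 = {t0, t2, t3, t4}; fixed.
Sat(EF (EG (r ∧ (¬a ∨ r)))) = {t0, t2, t3, t4}
|Sat(EF (EG (r ∧ (¬a ∨ r))))| = |{t0, t2, t3, t4}| = 4.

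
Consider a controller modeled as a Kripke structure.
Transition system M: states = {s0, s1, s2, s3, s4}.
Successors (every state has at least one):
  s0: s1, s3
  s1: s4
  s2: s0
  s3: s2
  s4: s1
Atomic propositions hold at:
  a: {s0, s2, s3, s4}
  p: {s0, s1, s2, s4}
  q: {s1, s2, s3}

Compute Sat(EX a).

{s0, s1, s2, s3}

Sat(EX a) = {s : some successor in {s0, s2, s3, s4}} = {s0, s1, s2, s3}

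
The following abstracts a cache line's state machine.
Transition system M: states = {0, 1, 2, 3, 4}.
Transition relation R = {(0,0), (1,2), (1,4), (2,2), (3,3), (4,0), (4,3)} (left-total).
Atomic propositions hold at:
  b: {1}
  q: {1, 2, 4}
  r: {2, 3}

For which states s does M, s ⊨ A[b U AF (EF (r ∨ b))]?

Sat(r ∨ b) = {1, 2, 3}
EF (r ∨ b): least fixpoint, start Z0 = {1, 2, 3}, add states with some successor in Z. Z1 = {1, 2, 3, 4}; fixed.
Sat(EF (r ∨ b)) = {1, 2, 3, 4}
AF (EF (r ∨ b)): least fixpoint, start Z0 = {1, 2, 3, 4}, add states with every successor in Z. Already a fixed point.
Sat(AF (EF (r ∨ b))) = {1, 2, 3, 4}
A[b U AF (EF (r ∨ b))]: least fixpoint, start Z0 = Sat(AF (EF (r ∨ b))) = {1, 2, 3, 4}, add states in Sat(b) with every successor in Z. Already a fixed point.
Sat(A[b U AF (EF (r ∨ b))]) = {1, 2, 3, 4}

{1, 2, 3, 4}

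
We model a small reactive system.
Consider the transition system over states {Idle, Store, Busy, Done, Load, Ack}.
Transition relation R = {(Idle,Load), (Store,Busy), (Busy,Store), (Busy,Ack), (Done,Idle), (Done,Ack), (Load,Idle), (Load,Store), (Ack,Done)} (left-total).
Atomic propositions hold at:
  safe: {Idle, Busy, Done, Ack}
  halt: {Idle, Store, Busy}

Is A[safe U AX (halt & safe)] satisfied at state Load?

No

Sat(halt & safe) = {Idle, Busy}
Sat(AX (halt & safe)) = {s : every successor in {Idle, Busy}} = {Store}
A[safe U AX (halt & safe)]: least fixpoint, start Z0 = Sat(AX (halt & safe)) = {Store}, add states in Sat(safe) with every successor in Z. Already a fixed point.
Sat(A[safe U AX (halt & safe)]) = {Store}
Load ∉ Sat(A[safe U AX (halt & safe)]) = {Store}, so the formula does not hold at Load.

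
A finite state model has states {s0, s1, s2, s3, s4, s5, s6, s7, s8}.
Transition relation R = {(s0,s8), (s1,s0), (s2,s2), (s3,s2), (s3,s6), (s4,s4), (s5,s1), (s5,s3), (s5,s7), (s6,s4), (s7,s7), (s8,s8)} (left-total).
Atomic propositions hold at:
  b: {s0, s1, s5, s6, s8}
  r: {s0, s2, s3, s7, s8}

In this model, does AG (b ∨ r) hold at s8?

Yes

Sat(b ∨ r) = {s0, s1, s2, s3, s5, s6, s7, s8}
AG (b ∨ r): greatest fixpoint, start Z0 = {s0, s1, s2, s3, s5, s6, s7, s8}, keep only states in Sat with every successor in Z. Z1 = {s0, s1, s2, s3, s5, s7, s8}; Z2 = {s0, s1, s2, s5, s7, s8}; Z3 = {s0, s1, s2, s7, s8}; fixed.
Sat(AG (b ∨ r)) = {s0, s1, s2, s7, s8}
s8 ∈ Sat(AG (b ∨ r)) = {s0, s1, s2, s7, s8}, so the formula holds at s8.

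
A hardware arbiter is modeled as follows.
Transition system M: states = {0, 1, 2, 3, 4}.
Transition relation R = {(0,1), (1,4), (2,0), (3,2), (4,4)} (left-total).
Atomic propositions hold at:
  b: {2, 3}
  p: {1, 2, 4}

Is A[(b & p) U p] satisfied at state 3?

No

Sat(b & p) = {2}
A[(b & p) U p]: least fixpoint, start Z0 = Sat(p) = {1, 2, 4}, add states in Sat(b & p) with every successor in Z. Already a fixed point.
Sat(A[(b & p) U p]) = {1, 2, 4}
3 ∉ Sat(A[(b & p) U p]) = {1, 2, 4}, so the formula does not hold at 3.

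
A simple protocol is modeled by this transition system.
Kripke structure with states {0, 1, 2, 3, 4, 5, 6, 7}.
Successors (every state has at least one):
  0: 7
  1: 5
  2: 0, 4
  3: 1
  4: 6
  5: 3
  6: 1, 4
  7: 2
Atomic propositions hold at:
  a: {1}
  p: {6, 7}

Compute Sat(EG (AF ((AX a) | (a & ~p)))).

Sat(AX a) = {s : every successor in {1}} = {3}
Sat(~p) = {0, 1, 2, 3, 4, 5}
Sat(a & ~p) = {1}
Sat((AX a) | (a & ~p)) = {1, 3}
AF ((AX a) | (a & ~p)): least fixpoint, start Z0 = {1, 3}, add states with every successor in Z. Z1 = {1, 3, 5}; fixed.
Sat(AF ((AX a) | (a & ~p))) = {1, 3, 5}
EG (AF ((AX a) | (a & ~p))): greatest fixpoint, start Z0 = {1, 3, 5}, keep only states in Sat with some successor in Z. Already a fixed point.
Sat(EG (AF ((AX a) | (a & ~p)))) = {1, 3, 5}

{1, 3, 5}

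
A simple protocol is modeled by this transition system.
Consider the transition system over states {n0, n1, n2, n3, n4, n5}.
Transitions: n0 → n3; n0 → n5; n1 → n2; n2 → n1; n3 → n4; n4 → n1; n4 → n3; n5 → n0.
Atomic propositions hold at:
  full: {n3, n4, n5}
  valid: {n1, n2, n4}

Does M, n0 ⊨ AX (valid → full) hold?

Sat(valid → full) = {n0, n3, n4, n5}
Sat(AX (valid → full)) = {s : every successor in {n0, n3, n4, n5}} = {n0, n3, n5}
n0 ∈ Sat(AX (valid → full)) = {n0, n3, n5}, so the formula holds at n0.

Yes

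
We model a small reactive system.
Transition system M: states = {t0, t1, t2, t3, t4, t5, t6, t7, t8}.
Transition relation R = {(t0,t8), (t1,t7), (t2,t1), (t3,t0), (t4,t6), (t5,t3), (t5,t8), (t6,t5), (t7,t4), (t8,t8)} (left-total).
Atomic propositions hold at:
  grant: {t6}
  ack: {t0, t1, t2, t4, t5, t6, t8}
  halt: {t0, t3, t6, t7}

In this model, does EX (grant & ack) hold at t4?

Sat(grant & ack) = {t6}
Sat(EX (grant & ack)) = {s : some successor in {t6}} = {t4}
t4 ∈ Sat(EX (grant & ack)) = {t4}, so the formula holds at t4.

Yes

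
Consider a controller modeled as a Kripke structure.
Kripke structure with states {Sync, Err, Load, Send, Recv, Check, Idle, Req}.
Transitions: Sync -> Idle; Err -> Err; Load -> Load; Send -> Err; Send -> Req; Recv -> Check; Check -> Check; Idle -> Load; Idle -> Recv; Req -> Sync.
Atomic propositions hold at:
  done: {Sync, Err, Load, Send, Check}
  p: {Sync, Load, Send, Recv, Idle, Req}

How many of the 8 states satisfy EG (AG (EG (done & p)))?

1

Sat(done & p) = {Sync, Load, Send}
EG (done & p): greatest fixpoint, start Z0 = {Sync, Load, Send}, keep only states in Sat with some successor in Z. Z1 = {Load}; fixed.
Sat(EG (done & p)) = {Load}
AG (EG (done & p)): greatest fixpoint, start Z0 = {Load}, keep only states in Sat with every successor in Z. Already a fixed point.
Sat(AG (EG (done & p))) = {Load}
EG (AG (EG (done & p))): greatest fixpoint, start Z0 = {Load}, keep only states in Sat with some successor in Z. Already a fixed point.
Sat(EG (AG (EG (done & p)))) = {Load}
|Sat(EG (AG (EG (done & p))))| = |{Load}| = 1.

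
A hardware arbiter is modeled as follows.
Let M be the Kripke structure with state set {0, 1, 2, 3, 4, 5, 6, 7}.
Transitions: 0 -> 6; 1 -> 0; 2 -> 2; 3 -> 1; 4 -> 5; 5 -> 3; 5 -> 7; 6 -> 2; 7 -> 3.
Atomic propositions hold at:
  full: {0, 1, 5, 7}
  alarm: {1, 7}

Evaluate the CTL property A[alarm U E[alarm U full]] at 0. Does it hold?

Yes

E[alarm U full]: least fixpoint, start Z0 = Sat(full) = {0, 1, 5, 7}, add states in Sat(alarm) with some successor in Z. Already a fixed point.
Sat(E[alarm U full]) = {0, 1, 5, 7}
A[alarm U E[alarm U full]]: least fixpoint, start Z0 = Sat(E[alarm U full]) = {0, 1, 5, 7}, add states in Sat(alarm) with every successor in Z. Already a fixed point.
Sat(A[alarm U E[alarm U full]]) = {0, 1, 5, 7}
0 ∈ Sat(A[alarm U E[alarm U full]]) = {0, 1, 5, 7}, so the formula holds at 0.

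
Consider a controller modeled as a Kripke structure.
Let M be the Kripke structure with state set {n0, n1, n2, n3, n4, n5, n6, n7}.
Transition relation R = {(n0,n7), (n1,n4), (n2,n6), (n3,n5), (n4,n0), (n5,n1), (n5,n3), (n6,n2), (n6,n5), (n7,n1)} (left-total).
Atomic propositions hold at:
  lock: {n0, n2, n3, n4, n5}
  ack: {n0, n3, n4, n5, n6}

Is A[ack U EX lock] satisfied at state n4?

Yes

Sat(EX lock) = {s : some successor in {n0, n2, n3, n4, n5}} = {n1, n3, n4, n5, n6}
A[ack U EX lock]: least fixpoint, start Z0 = Sat(EX lock) = {n1, n3, n4, n5, n6}, add states in Sat(ack) with every successor in Z. Already a fixed point.
Sat(A[ack U EX lock]) = {n1, n3, n4, n5, n6}
n4 ∈ Sat(A[ack U EX lock]) = {n1, n3, n4, n5, n6}, so the formula holds at n4.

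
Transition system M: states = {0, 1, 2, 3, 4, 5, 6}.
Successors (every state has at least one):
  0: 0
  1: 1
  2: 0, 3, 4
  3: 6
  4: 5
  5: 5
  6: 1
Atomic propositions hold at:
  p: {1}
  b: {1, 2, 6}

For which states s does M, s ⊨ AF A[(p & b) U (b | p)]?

{1, 2, 3, 6}

Sat(p & b) = {1}
Sat(b | p) = {1, 2, 6}
A[(p & b) U (b | p)]: least fixpoint, start Z0 = Sat((b | p)) = {1, 2, 6}, add states in Sat(p & b) with every successor in Z. Already a fixed point.
Sat(A[(p & b) U (b | p)]) = {1, 2, 6}
AF A[(p & b) U (b | p)]: least fixpoint, start Z0 = {1, 2, 6}, add states with every successor in Z. Z1 = {1, 2, 3, 6}; fixed.
Sat(AF A[(p & b) U (b | p)]) = {1, 2, 3, 6}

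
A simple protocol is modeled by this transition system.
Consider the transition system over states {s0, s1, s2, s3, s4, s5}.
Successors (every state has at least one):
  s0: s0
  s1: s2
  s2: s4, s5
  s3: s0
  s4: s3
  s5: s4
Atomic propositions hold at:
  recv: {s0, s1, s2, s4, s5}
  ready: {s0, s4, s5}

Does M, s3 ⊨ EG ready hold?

EG ready: greatest fixpoint, start Z0 = {s0, s4, s5}, keep only states in Sat with some successor in Z. Z1 = {s0, s5}; Z2 = {s0}; fixed.
Sat(EG ready) = {s0}
s3 ∉ Sat(EG ready) = {s0}, so the formula does not hold at s3.

No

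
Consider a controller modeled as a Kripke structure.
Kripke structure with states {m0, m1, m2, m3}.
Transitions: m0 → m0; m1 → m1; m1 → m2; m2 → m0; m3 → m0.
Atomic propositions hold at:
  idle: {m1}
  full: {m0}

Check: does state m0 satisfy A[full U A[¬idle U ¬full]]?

No

Sat(¬idle) = {m0, m2, m3}
Sat(¬full) = {m1, m2, m3}
A[¬idle U ¬full]: least fixpoint, start Z0 = Sat(¬full) = {m1, m2, m3}, add states in Sat(¬idle) with every successor in Z. Already a fixed point.
Sat(A[¬idle U ¬full]) = {m1, m2, m3}
A[full U A[¬idle U ¬full]]: least fixpoint, start Z0 = Sat(A[¬idle U ¬full]) = {m1, m2, m3}, add states in Sat(full) with every successor in Z. Already a fixed point.
Sat(A[full U A[¬idle U ¬full]]) = {m1, m2, m3}
m0 ∉ Sat(A[full U A[¬idle U ¬full]]) = {m1, m2, m3}, so the formula does not hold at m0.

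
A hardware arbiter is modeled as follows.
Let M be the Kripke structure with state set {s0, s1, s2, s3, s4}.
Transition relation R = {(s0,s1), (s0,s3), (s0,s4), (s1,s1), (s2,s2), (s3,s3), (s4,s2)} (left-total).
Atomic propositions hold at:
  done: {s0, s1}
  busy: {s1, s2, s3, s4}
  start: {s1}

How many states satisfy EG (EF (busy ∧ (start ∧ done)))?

2

Sat(start ∧ done) = {s1}
Sat(busy ∧ (start ∧ done)) = {s1}
EF (busy ∧ (start ∧ done)): least fixpoint, start Z0 = {s1}, add states with some successor in Z. Z1 = {s0, s1}; fixed.
Sat(EF (busy ∧ (start ∧ done))) = {s0, s1}
EG (EF (busy ∧ (start ∧ done))): greatest fixpoint, start Z0 = {s0, s1}, keep only states in Sat with some successor in Z. Already a fixed point.
Sat(EG (EF (busy ∧ (start ∧ done)))) = {s0, s1}
|Sat(EG (EF (busy ∧ (start ∧ done))))| = |{s0, s1}| = 2.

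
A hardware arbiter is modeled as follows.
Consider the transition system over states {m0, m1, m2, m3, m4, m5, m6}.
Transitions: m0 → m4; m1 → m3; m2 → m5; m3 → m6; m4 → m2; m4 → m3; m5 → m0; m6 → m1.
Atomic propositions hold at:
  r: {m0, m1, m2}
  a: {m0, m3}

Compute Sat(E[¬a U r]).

{m0, m1, m2, m4, m5, m6}

Sat(¬a) = {m1, m2, m4, m5, m6}
E[¬a U r]: least fixpoint, start Z0 = Sat(r) = {m0, m1, m2}, add states in Sat(¬a) with some successor in Z. Z1 = {m0, m1, m2, m4, m5, m6}; fixed.
Sat(E[¬a U r]) = {m0, m1, m2, m4, m5, m6}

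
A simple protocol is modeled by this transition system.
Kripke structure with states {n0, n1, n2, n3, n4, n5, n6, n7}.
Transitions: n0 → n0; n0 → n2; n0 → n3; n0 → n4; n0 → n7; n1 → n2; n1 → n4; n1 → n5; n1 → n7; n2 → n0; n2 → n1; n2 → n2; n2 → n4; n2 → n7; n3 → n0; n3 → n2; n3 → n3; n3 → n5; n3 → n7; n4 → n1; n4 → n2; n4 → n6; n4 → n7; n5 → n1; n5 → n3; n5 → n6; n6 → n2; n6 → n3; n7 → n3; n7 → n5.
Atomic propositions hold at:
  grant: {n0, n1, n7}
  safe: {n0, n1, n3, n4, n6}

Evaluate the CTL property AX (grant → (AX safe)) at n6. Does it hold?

Yes

Sat(AX safe) = {s : every successor in {n0, n1, n3, n4, n6}} = {n5}
Sat(grant → (AX safe)) = {n2, n3, n4, n5, n6}
Sat(AX (grant → (AX safe))) = {s : every successor in {n2, n3, n4, n5, n6}} = {n6, n7}
n6 ∈ Sat(AX (grant → (AX safe))) = {n6, n7}, so the formula holds at n6.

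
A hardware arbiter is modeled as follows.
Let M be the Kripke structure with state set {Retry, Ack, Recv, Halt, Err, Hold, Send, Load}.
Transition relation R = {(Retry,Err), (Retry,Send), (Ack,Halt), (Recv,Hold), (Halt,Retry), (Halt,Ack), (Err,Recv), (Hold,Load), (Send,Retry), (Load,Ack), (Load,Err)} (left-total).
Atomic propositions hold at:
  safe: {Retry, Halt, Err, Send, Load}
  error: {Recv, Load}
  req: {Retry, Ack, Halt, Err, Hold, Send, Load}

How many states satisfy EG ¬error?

Sat(¬error) = {Retry, Ack, Halt, Err, Hold, Send}
EG ¬error: greatest fixpoint, start Z0 = {Retry, Ack, Halt, Err, Hold, Send}, keep only states in Sat with some successor in Z. Z1 = {Retry, Ack, Halt, Send}; fixed.
Sat(EG ¬error) = {Retry, Ack, Halt, Send}
|Sat(EG ¬error)| = |{Retry, Ack, Halt, Send}| = 4.

4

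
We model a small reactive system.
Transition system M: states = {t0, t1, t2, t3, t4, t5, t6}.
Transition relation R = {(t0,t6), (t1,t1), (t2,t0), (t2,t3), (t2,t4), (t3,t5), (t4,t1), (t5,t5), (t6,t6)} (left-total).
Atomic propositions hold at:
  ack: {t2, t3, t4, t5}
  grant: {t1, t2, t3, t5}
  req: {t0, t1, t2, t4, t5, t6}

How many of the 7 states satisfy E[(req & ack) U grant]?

5

Sat(req & ack) = {t2, t4, t5}
E[(req & ack) U grant]: least fixpoint, start Z0 = Sat(grant) = {t1, t2, t3, t5}, add states in Sat(req & ack) with some successor in Z. Z1 = {t1, t2, t3, t4, t5}; fixed.
Sat(E[(req & ack) U grant]) = {t1, t2, t3, t4, t5}
|Sat(E[(req & ack) U grant])| = |{t1, t2, t3, t4, t5}| = 5.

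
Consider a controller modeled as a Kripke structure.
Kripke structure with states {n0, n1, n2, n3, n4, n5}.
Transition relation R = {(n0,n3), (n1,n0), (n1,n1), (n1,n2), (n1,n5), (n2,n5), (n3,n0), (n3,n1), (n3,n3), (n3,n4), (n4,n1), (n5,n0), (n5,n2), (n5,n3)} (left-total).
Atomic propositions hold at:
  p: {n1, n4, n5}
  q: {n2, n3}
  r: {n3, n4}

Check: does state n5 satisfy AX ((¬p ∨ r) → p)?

No

Sat(¬p) = {n0, n2, n3}
Sat(¬p ∨ r) = {n0, n2, n3, n4}
Sat((¬p ∨ r) → p) = {n1, n4, n5}
Sat(AX ((¬p ∨ r) → p)) = {s : every successor in {n1, n4, n5}} = {n2, n4}
n5 ∉ Sat(AX ((¬p ∨ r) → p)) = {n2, n4}, so the formula does not hold at n5.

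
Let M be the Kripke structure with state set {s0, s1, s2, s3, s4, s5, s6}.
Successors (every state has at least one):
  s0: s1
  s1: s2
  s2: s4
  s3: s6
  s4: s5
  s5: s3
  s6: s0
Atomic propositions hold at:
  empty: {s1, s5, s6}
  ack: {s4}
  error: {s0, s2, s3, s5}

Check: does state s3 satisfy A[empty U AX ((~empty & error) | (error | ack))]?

No

Sat(~empty) = {s0, s2, s3, s4}
Sat(~empty & error) = {s0, s2, s3}
Sat(error | ack) = {s0, s2, s3, s4, s5}
Sat((~empty & error) | (error | ack)) = {s0, s2, s3, s4, s5}
Sat(AX ((~empty & error) | (error | ack))) = {s : every successor in {s0, s2, s3, s4, s5}} = {s1, s2, s4, s5, s6}
A[empty U AX ((~empty & error) | (error | ack))]: least fixpoint, start Z0 = Sat(AX ((~empty & error) | (error | ack))) = {s1, s2, s4, s5, s6}, add states in Sat(empty) with every successor in Z. Already a fixed point.
Sat(A[empty U AX ((~empty & error) | (error | ack))]) = {s1, s2, s4, s5, s6}
s3 ∉ Sat(A[empty U AX ((~empty & error) | (error | ack))]) = {s1, s2, s4, s5, s6}, so the formula does not hold at s3.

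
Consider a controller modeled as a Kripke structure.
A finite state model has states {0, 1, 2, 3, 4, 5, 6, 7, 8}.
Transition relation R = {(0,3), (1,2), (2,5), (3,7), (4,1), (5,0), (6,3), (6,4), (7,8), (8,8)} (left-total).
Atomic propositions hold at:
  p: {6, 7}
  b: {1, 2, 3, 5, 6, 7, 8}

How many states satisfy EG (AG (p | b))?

3

Sat(p | b) = {1, 2, 3, 5, 6, 7, 8}
AG (p | b): greatest fixpoint, start Z0 = {1, 2, 3, 5, 6, 7, 8}, keep only states in Sat with every successor in Z. Z1 = {1, 2, 3, 7, 8}; Z2 = {1, 3, 7, 8}; Z3 = {3, 7, 8}; fixed.
Sat(AG (p | b)) = {3, 7, 8}
EG (AG (p | b)): greatest fixpoint, start Z0 = {3, 7, 8}, keep only states in Sat with some successor in Z. Already a fixed point.
Sat(EG (AG (p | b))) = {3, 7, 8}
|Sat(EG (AG (p | b)))| = |{3, 7, 8}| = 3.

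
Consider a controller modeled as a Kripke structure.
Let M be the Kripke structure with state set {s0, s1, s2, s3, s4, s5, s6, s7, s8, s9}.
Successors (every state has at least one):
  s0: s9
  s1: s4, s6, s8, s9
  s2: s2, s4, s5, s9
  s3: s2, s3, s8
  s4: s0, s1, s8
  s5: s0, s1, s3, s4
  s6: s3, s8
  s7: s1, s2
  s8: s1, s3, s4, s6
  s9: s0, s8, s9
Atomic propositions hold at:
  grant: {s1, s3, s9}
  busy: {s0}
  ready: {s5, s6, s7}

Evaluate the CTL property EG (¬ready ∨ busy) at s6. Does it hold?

Sat(¬ready) = {s0, s1, s2, s3, s4, s8, s9}
Sat(¬ready ∨ busy) = {s0, s1, s2, s3, s4, s8, s9}
EG (¬ready ∨ busy): greatest fixpoint, start Z0 = {s0, s1, s2, s3, s4, s8, s9}, keep only states in Sat with some successor in Z. Already a fixed point.
Sat(EG (¬ready ∨ busy)) = {s0, s1, s2, s3, s4, s8, s9}
s6 ∉ Sat(EG (¬ready ∨ busy)) = {s0, s1, s2, s3, s4, s8, s9}, so the formula does not hold at s6.

No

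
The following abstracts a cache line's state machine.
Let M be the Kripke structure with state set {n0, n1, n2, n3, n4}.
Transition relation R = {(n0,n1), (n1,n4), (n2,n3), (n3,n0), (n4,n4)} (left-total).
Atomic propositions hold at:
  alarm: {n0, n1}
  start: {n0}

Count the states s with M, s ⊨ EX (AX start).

Sat(AX start) = {s : every successor in {n0}} = {n3}
Sat(EX (AX start)) = {s : some successor in {n3}} = {n2}
|Sat(EX (AX start))| = |{n2}| = 1.

1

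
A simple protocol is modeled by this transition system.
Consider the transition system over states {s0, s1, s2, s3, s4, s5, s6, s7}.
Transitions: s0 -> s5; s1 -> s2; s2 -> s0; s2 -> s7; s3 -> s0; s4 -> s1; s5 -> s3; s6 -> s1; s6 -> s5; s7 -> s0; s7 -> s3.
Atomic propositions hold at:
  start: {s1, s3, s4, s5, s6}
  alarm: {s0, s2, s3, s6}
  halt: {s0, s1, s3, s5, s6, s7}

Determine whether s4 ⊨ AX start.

Sat(AX start) = {s : every successor in {s1, s3, s4, s5, s6}} = {s0, s4, s5, s6}
s4 ∈ Sat(AX start) = {s0, s4, s5, s6}, so the formula holds at s4.

Yes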